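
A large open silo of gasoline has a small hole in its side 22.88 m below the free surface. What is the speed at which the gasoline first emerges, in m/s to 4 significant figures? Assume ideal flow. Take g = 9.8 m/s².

Bernoulli from surface to hole (P equal, v_surface ≈ 0): v = √(2gh) = √(2×9.8×22.88) = 21.18 m/s.

v ≈ 21.18 m/s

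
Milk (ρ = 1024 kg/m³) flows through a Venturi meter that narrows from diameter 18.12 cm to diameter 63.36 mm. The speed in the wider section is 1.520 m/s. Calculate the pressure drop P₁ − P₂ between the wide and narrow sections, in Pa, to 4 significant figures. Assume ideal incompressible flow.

By continuity, v₂ = v₁·A₁/A₂ = 1.520·(257.9/31.53) = 12.43 m/s.
With no height change, Bernoulli's equation is P₁ + ½ρv₁² = P₂ + ½ρv₂².
P₁ − P₂ = ½·1024·(12.43² − 1.520²) = ½·1024·152.2 = 77940 Pa.

ΔP ≈ 77940 Pa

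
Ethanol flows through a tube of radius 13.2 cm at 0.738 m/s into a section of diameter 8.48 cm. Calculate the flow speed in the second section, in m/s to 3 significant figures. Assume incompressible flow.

By continuity, v₂ = v₁·A₁/A₂ = 0.738·(547/56.5) = 7.15 m/s.

7.15 m/s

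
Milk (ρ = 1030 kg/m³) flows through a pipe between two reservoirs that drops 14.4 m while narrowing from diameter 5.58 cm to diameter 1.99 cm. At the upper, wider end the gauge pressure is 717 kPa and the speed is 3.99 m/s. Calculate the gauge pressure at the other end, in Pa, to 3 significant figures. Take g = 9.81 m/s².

The volume flow rate is constant, so v₂ = (A₁/A₂)v₁ = (24.5/3.11)·3.99 = 31.4 m/s.
Energy conservation along the streamline gives P₂ = P₁ − ½ρ(v₂² − v₁²) − ρg(h₂ − h₁).
P₂ = 717000 + ½·1030·(3.99² − 31.4²) − 1030·9.81·(−14.4) = 717000 + (-499000) − (-146000) = 364000 Pa.

P₂ = 364000 Pa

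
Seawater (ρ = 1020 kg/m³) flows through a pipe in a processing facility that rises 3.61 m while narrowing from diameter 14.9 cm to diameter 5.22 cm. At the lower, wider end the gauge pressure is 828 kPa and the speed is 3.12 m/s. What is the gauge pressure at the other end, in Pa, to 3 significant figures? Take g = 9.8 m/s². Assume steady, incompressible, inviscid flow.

The volume flow rate is constant, so v₂ = (A₁/A₂)v₁ = (174/21.4)·3.12 = 25.4 m/s.
Energy conservation along the streamline gives P₂ = P₁ − ½ρ(v₂² − v₁²) − ρg(h₂ − h₁).
P₂ = 828000 + ½·1020·(3.12² − 25.4²) − 1020·9.8·(+3.61) = 828000 + (-325000) − (36100) = 467000 Pa.

P₂ ≈ 467000 Pa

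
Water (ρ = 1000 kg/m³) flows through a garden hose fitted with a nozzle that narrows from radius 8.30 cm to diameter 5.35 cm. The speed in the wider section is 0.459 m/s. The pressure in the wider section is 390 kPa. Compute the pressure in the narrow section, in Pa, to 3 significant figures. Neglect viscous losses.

Continuity gives A₁v₁ = A₂v₂, so v₂ = (216 cm²)/(22.5 cm²) × 0.459 m/s = 4.42 m/s.
Bernoulli (h₁ = h₂): P₁ − P₂ = ½ρ(v₂² − v₁²).
P₂ = P₁ − ½ρ(v₂² − v₁²) = 390000 − ½·1000·(4.42² − 0.459²) = 390000 − 9660 = 380000 Pa.

P₂ ≈ 380000 Pa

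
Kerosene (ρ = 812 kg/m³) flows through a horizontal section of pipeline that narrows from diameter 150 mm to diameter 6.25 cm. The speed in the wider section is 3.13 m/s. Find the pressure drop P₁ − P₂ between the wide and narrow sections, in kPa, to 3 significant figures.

Continuity gives A₁v₁ = A₂v₂, so v₂ = (177 cm²)/(30.7 cm²) × 3.13 m/s = 18.0 m/s.
Along the horizontal streamline, P + ½ρv² is constant.
P₁ − P₂ = ½·812·(18.0² − 3.13²) = ½·812·315 = 128000 Pa.

ΔP ≈ 128 kPa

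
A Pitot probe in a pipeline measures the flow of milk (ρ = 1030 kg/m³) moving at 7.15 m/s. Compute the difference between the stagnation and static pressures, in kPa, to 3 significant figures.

ΔP ≈ 26.3 kPa

The dynamic pressure equals the rise in static pressure at the stagnation point: ΔP = ½ρv².
ΔP = ½·1030·7.15² = 26300 Pa.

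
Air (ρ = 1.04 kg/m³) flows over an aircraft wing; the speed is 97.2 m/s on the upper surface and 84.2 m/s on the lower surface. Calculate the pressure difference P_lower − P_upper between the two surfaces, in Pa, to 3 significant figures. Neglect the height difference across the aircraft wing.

1230 Pa

With negligible Δh, P + ½ρv² is constant, so P_low − P_up = ½ρ(v_up² − v_low²).
ΔP = ½·1.04·(97.2² − 84.2²) = 1230 Pa.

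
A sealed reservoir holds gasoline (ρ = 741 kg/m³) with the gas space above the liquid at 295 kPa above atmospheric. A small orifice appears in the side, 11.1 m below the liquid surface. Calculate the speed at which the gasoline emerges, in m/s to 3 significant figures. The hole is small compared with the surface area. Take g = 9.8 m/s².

v = 31.8 m/s

Take point 1 at the surface (v₁ ≈ 0) and point 2 at the hole (at atmospheric pressure). Bernoulli: P₁ + ρg h = P_atm + ½ρv₂².
With P₁ − P_atm = 295000 Pa, v₂ = √(2gh + 2ΔP/ρ) = √(2·9.8·11.1 + 2·295000/741) = 31.8 m/s.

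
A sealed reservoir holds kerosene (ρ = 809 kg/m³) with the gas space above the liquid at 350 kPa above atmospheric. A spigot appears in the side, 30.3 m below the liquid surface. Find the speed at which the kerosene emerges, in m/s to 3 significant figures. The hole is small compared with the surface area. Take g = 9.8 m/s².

38.2 m/s

Take point 1 at the surface (v₁ ≈ 0) and point 2 at the hole (at atmospheric pressure). Bernoulli: P₁ + ρg h = P_atm + ½ρv₂².
With P₁ − P_atm = 350000 Pa, v₂ = √(2gh + 2ΔP/ρ) = √(2·9.8·30.3 + 2·350000/809) = 38.2 m/s.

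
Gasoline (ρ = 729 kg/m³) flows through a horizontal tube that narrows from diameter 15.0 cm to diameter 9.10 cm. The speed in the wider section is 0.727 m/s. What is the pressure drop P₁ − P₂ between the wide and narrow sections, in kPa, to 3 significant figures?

Mass conservation (A₁v₁ = A₂v₂) gives v₂ = 0.727 × 177/65.0 = 1.98 m/s.
With no height change, Bernoulli's equation is P₁ + ½ρv₁² = P₂ + ½ρv₂².
P₁ − P₂ = ½·729·(1.98² − 0.727²) = ½·729·3.37 = 1230 Pa.

1.23 kPa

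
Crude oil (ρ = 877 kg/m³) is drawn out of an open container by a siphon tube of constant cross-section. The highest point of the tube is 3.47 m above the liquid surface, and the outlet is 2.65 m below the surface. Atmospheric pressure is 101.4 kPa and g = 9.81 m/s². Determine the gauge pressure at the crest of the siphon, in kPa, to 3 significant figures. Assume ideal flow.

From the surface to the outlet (both open to atmosphere, surface at rest): v = √(2g·h_out) = √(2·9.81·2.65) = 7.21 m/s.
Continuity keeps v the same throughout the tube; from surface to crest, P_atm + 0 = P_top + ½ρv² + ρg·h_top.
P_top = 101400 − ½·877·7.21² − 877·9.81·3.47 = 48700 Pa. So P_gauge = P_top − P_atm = -52700 Pa.

P_gauge ≈ -52.7 kPa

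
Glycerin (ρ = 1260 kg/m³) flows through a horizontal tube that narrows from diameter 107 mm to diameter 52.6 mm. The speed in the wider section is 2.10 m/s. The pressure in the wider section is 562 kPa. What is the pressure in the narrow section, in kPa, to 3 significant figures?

P₂ ≈ 517 kPa

Mass conservation (A₁v₁ = A₂v₂) gives v₂ = 2.10 × 89.9/21.7 = 8.69 m/s.
The pipe is horizontal, so Bernoulli reduces to P₁ + ½ρv₁² = P₂ + ½ρv₂².
P₂ = P₁ − ½ρ(v₂² − v₁²) = 562000 − ½·1260·(8.69² − 2.10²) = 562000 − 44800 = 517000 Pa.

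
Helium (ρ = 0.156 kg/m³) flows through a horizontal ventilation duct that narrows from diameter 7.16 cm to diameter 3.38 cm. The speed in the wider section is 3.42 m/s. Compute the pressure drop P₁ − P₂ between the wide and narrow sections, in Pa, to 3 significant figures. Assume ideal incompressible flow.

By continuity, v₂ = v₁·A₁/A₂ = 3.42·(40.3/8.97) = 15.3 m/s.
With no height change, Bernoulli's equation is P₁ + ½ρv₁² = P₂ + ½ρv₂².
P₁ − P₂ = ½·0.156·(15.3² − 3.42²) = ½·0.156·224 = 17.5 Pa.

ΔP ≈ 17.5 Pa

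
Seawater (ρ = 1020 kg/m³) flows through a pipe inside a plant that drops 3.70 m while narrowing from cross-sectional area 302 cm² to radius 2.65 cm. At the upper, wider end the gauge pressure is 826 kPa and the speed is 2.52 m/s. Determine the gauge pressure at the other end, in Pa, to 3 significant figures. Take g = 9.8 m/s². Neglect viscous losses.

Mass conservation (A₁v₁ = A₂v₂) gives v₂ = 2.52 × 302/22.1 = 34.5 m/s.
Bernoulli: P₁ + ½ρv₁² + ρg h₁ = P₂ + ½ρv₂² + ρg h₂, so P₂ = P₁ + ½ρ(v₁² − v₂²) − ρg(h₂ − h₁).
P₂ = 826000 + ½·1020·(2.52² − 34.5²) − 1020·9.8·(−3.70) = 826000 + (-604000) − (-37000) = 259000 Pa.

259000 Pa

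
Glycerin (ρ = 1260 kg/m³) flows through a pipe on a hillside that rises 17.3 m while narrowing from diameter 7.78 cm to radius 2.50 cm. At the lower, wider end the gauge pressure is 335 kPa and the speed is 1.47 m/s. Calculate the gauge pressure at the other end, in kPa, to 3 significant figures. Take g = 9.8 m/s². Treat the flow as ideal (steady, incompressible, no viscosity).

The volume flow rate is constant, so v₂ = (A₁/A₂)v₁ = (47.5/19.6)·1.47 = 3.56 m/s.
Bernoulli: P₁ + ½ρv₁² + ρg h₁ = P₂ + ½ρv₂² + ρg h₂, so P₂ = P₁ + ½ρ(v₁² − v₂²) − ρg(h₂ − h₁).
P₂ = 335000 + ½·1260·(1.47² − 3.56²) − 1260·9.8·(+17.3) = 335000 + (-6620) − (214000) = 115000 Pa.

P₂ = 115 kPa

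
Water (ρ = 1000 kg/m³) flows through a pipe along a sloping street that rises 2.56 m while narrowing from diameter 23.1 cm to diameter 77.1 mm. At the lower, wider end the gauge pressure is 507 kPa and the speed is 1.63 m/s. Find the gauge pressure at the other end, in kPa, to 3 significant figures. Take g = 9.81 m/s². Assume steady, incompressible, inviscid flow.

Mass conservation (A₁v₁ = A₂v₂) gives v₂ = 1.63 × 419/46.7 = 14.6 m/s.
Energy conservation along the streamline gives P₂ = P₁ − ½ρ(v₂² − v₁²) − ρg(h₂ − h₁).
P₂ = 507000 + ½·1000·(1.63² − 14.6²) − 1000·9.81·(+2.56) = 507000 + (-106000) − (25100) = 376000 Pa.

P₂ ≈ 376 kPa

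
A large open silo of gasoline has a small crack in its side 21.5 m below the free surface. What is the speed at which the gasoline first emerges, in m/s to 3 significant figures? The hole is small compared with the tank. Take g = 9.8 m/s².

Bernoulli from surface to hole (P equal, v_surface ≈ 0): v = √(2gh) = √(2×9.8×21.5) = 20.5 m/s.

v ≈ 20.5 m/s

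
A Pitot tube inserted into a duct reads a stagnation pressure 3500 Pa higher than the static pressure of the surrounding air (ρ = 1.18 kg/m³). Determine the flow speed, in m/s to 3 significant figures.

v ≈ 77.0 m/s

The dynamic pressure equals the rise in static pressure at the stagnation point: ΔP = ½ρv².
v = √(2ΔP/ρ) = √(2·3500/1.18) = 77.0 m/s.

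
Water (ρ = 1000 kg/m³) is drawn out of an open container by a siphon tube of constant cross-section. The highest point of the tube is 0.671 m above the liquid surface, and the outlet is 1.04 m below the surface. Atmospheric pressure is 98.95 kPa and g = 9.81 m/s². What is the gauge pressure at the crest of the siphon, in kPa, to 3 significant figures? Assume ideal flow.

P_gauge ≈ -16.8 kPa

From the surface to the outlet (both open to atmosphere, surface at rest): v = √(2g·h_out) = √(2·9.81·1.04) = 4.52 m/s.
With constant cross-section the crest speed equals v; applying Bernoulli from the surface up to the crest, P_top = P_atm − ½ρv² − ρg·h_top.
P_top = 98950 − ½·1000·4.52² − 1000·9.81·0.671 = 82200 Pa. So P_gauge = P_top − P_atm = -16800 Pa.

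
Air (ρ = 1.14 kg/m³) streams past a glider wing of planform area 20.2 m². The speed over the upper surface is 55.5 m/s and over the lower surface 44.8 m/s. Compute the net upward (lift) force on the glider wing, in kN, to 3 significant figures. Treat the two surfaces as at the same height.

F = 12.4 kN

With equal heights on the two surfaces, Bernoulli gives P_lower − P_upper = ½ρ(v_upper² − v_lower²).
ΔP = ½·1.14·(55.5² − 44.8²) = 612 Pa.
Lift = ΔP · A = 612 × 20.2 = 12400 N.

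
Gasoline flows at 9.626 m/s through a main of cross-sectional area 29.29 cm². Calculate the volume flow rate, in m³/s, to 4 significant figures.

0.02819 m³/s

Q = A·v = 0.002929 m² × 9.626 m/s = 0.02819 m³/s.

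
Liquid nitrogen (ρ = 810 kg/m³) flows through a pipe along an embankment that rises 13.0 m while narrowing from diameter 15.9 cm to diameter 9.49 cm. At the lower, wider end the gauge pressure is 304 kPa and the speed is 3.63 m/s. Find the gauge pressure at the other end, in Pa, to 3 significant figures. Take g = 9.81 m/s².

By continuity, v₂ = v₁·A₁/A₂ = 3.63·(199/70.7) = 10.2 m/s.
Bernoulli: P₁ + ½ρv₁² + ρg h₁ = P₂ + ½ρv₂² + ρg h₂, so P₂ = P₁ + ½ρ(v₁² − v₂²) − ρg(h₂ − h₁).
P₂ = 304000 + ½·810·(3.63² − 10.2²) − 810·9.81·(+13.0) = 304000 + (-36700) − (103000) = 164000 Pa.

P₂ ≈ 164000 Pa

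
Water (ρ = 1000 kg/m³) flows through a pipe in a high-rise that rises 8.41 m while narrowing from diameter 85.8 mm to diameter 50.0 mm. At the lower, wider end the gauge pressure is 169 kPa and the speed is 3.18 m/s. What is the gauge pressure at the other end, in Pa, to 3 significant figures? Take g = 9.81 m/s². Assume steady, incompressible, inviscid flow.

47700 Pa

Continuity gives A₁v₁ = A₂v₂, so v₂ = (57.8 cm²)/(19.6 cm²) × 3.18 m/s = 9.36 m/s.
Applying Bernoulli between the two ends and solving for P₂: P₂ = P₁ + ½ρ(v₁² − v₂²) − ρgΔh.
P₂ = 169000 + ½·1000·(3.18² − 9.36²) − 1000·9.81·(+8.41) = 169000 + (-38800) − (82500) = 47700 Pa.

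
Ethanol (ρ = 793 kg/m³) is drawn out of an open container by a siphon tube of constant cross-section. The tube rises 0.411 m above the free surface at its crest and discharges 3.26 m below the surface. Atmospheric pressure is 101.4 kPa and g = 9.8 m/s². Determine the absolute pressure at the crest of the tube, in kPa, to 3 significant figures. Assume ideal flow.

From the surface to the outlet (both open to atmosphere, surface at rest): v = √(2g·h_out) = √(2·9.8·3.26) = 7.99 m/s.
Continuity keeps v the same throughout the tube; from surface to crest, P_atm + 0 = P_top + ½ρv² + ρg·h_top.
P_top = 101400 − ½·793·7.99² − 793·9.8·0.411 = 72900 Pa.

P_top = 72.9 kPa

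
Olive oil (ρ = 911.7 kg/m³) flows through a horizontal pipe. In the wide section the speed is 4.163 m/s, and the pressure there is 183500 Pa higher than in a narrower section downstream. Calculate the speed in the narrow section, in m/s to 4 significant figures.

Horizontal Bernoulli: P₁ + ½ρv₁² = P₂ + ½ρv₂², so v₂² = v₁² + 2(P₁ − P₂)/ρ.
v₂ = √(4.163² + 2·183500/911.7) = √(17.33 + 402.5) = 20.49 m/s.

v₂ = 20.49 m/s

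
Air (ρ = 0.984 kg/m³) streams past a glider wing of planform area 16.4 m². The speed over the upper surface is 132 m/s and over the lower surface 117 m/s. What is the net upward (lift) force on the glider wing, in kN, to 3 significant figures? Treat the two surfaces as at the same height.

F ≈ 30.1 kN

With equal heights on the two surfaces, Bernoulli gives P_lower − P_upper = ½ρ(v_upper² − v_lower²).
ΔP = ½·0.984·(132² − 117²) = 1840 Pa.
Lift = ΔP · A = 1840 × 16.4 = 30100 N.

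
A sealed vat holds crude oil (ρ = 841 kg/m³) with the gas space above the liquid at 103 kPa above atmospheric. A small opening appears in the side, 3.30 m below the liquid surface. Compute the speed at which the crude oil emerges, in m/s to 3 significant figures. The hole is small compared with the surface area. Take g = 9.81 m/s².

17.6 m/s

Take point 1 at the surface (v₁ ≈ 0) and point 2 at the hole (at atmospheric pressure). Bernoulli: P₁ + ρg h = P_atm + ½ρv₂².
With P₁ − P_atm = 103000 Pa, v₂ = √(2gh + 2ΔP/ρ) = √(2·9.81·3.30 + 2·103000/841) = 17.6 m/s.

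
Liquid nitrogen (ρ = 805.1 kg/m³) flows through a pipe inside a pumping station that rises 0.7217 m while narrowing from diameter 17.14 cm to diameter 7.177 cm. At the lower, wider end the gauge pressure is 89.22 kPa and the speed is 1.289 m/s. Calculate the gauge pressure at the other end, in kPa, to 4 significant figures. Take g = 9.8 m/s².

P₂ ≈ 62.44 kPa

Continuity gives A₁v₁ = A₂v₂, so v₂ = (230.7 cm²)/(40.46 cm²) × 1.289 m/s = 7.352 m/s.
Energy conservation along the streamline gives P₂ = P₁ − ½ρ(v₂² − v₁²) − ρg(h₂ − h₁).
P₂ = 89220 + ½·805.1·(1.289² − 7.352²) − 805.1·9.8·(+0.7217) = 89220 + (-21090) − (5694) = 62440 Pa.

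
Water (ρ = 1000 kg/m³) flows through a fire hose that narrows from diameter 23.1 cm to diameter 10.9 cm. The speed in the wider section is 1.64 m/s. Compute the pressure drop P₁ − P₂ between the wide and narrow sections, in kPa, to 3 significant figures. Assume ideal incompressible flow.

Continuity gives A₁v₁ = A₂v₂, so v₂ = (419 cm²)/(93.3 cm²) × 1.64 m/s = 7.37 m/s.
Along the horizontal streamline, P + ½ρv² is constant.
P₁ − P₂ = ½·1000·(7.37² − 1.64²) = ½·1000·51.6 = 25800 Pa.

ΔP ≈ 25.8 kPa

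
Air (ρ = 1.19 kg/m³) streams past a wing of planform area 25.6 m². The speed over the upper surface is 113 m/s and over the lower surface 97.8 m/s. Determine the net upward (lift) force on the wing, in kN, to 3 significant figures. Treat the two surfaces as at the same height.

48.8 kN

With equal heights on the two surfaces, Bernoulli gives P_lower − P_upper = ½ρ(v_upper² − v_lower²).
ΔP = ½·1.19·(113² − 97.8²) = 1910 Pa.
Lift = ΔP · A = 1910 × 25.6 = 48800 N.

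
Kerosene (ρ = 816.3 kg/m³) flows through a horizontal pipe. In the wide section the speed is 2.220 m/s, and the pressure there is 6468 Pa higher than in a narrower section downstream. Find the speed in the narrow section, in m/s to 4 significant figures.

With h₁ = h₂, rearranging Bernoulli gives v₂ = √(v₁² + 2ΔP/ρ).
v₂ = √(2.220² + 2·6468/816.3) = √(4.928 + 15.85) = 4.558 m/s.

v₂ ≈ 4.558 m/s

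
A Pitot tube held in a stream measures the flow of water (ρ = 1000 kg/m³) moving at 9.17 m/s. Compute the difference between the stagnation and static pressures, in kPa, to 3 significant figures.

The dynamic pressure equals the rise in static pressure at the stagnation point: ΔP = ½ρv².
ΔP = ½·1000·9.17² = 42000 Pa.

ΔP ≈ 42.0 kPa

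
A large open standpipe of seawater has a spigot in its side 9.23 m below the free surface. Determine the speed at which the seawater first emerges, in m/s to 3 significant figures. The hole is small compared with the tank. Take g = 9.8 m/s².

Torricelli's result v = √(2gh) gives v = √(2·9.8·9.23) = 13.5 m/s.

v ≈ 13.5 m/s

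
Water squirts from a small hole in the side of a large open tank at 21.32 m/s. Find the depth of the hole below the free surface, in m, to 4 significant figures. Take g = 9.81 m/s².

Inverting v = √(2gh) gives h = v² / 2g.
h = 21.32²/(2·9.81) = 454.5/19.62 = 23.17 m.

h = 23.17 m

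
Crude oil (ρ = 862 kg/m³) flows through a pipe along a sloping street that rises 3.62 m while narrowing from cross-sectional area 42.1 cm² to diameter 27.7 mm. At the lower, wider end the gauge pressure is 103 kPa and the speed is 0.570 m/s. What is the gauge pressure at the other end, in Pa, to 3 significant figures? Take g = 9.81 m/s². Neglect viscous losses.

By continuity, v₂ = v₁·A₁/A₂ = 0.570·(42.1/6.03) = 3.98 m/s.
Applying Bernoulli between the two ends and solving for P₂: P₂ = P₁ + ½ρ(v₁² − v₂²) − ρgΔh.
P₂ = 103000 + ½·862·(0.570² − 3.98²) − 862·9.81·(+3.62) = 103000 + (-6690) − (30600) = 65700 Pa.

P₂ ≈ 65700 Pa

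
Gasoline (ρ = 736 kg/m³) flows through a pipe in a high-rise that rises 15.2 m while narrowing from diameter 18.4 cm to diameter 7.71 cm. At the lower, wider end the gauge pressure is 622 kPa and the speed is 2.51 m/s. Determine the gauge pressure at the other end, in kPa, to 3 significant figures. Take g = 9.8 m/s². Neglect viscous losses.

Continuity gives A₁v₁ = A₂v₂, so v₂ = (266 cm²)/(46.7 cm²) × 2.51 m/s = 14.3 m/s.
Bernoulli: P₁ + ½ρv₁² + ρg h₁ = P₂ + ½ρv₂² + ρg h₂, so P₂ = P₁ + ½ρ(v₁² − v₂²) − ρg(h₂ − h₁).
P₂ = 622000 + ½·736·(2.51² − 14.3²) − 736·9.8·(+15.2) = 622000 + (-72900) − (110000) = 439000 Pa.

439 kPa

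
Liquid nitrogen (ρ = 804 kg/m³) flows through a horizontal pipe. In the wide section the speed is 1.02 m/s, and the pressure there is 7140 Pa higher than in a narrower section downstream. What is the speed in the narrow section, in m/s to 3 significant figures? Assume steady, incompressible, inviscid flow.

Along the level pipe P + ½ρv² is conserved, hence v₂² = v₁² + 2(P₁ − P₂)/ρ.
v₂ = √(1.02² + 2·7140/804) = √(1.04 + 17.8) = 4.34 m/s.

4.34 m/s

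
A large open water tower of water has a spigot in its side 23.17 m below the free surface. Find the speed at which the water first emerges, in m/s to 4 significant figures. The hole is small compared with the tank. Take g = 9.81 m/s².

Bernoulli from surface to hole (P equal, v_surface ≈ 0): v = √(2gh) = √(2×9.81×23.17) = 21.32 m/s.

v ≈ 21.32 m/s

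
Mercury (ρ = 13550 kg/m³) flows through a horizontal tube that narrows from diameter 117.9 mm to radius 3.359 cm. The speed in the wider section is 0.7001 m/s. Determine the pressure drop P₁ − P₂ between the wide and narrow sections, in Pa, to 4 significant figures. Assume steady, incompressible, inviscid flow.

By continuity, v₂ = v₁·A₁/A₂ = 0.7001·(109.2/35.45) = 2.156 m/s.
The pipe is horizontal, so Bernoulli reduces to P₁ + ½ρv₁² = P₂ + ½ρv₂².
P₁ − P₂ = ½·13550·(2.156² − 0.7001²) = ½·13550·4.159 = 28180 Pa.

ΔP = 28180 Pa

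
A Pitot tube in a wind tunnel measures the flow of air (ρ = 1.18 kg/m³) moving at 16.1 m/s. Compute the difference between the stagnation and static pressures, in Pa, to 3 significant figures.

ΔP ≈ 153 Pa

The dynamic pressure equals the rise in static pressure at the stagnation point: ΔP = ½ρv².
ΔP = ½·1.18·16.1² = 153 Pa.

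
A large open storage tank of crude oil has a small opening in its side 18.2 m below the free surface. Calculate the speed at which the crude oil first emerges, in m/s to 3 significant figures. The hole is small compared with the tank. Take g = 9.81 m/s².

Bernoulli from surface to hole (P equal, v_surface ≈ 0): v = √(2gh) = √(2×9.81×18.2) = 18.9 m/s.

18.9 m/s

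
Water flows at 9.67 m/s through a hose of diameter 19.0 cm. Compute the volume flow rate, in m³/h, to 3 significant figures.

Q ≈ 987 m³/h

Q = A·v = 0.0284 m² × 9.67 m/s = 0.274 m³/s.
Converting: 0.274 m³/s × 3600 = 987 m³/h.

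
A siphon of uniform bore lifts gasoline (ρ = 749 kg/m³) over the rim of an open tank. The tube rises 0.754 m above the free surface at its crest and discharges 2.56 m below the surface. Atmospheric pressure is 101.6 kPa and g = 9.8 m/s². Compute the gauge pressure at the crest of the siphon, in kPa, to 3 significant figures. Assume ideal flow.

P_gauge = -24.3 kPa

Bernoulli surface→outlet gives ½v² = g·h_out, so v = √(2·9.8·2.56) = 7.08 m/s.
Continuity keeps v the same throughout the tube; from surface to crest, P_atm + 0 = P_top + ½ρv² + ρg·h_top.
P_top = 101600 − ½·749·7.08² − 749·9.8·0.754 = 77300 Pa. So P_gauge = P_top − P_atm = -24300 Pa.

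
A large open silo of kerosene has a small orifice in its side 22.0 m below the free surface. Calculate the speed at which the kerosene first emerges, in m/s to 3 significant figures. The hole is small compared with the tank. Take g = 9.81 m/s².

20.8 m/s

Bernoulli from surface to hole (P equal, v_surface ≈ 0): v = √(2gh) = √(2×9.81×22.0) = 20.8 m/s.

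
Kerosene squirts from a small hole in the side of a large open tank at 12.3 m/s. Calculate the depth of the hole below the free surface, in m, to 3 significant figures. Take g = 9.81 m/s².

Inverting v = √(2gh) gives h = v² / 2g.
h = 12.3²/(2·9.81) = 151/19.62 = 7.71 m.

h ≈ 7.71 m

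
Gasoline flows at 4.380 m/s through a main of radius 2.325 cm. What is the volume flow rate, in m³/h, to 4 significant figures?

Q = A·v = 0.001698 m² × 4.380 m/s = 0.007438 m³/s.
Converting: 0.007438 m³/s × 3600 = 26.78 m³/h.

26.78 m³/h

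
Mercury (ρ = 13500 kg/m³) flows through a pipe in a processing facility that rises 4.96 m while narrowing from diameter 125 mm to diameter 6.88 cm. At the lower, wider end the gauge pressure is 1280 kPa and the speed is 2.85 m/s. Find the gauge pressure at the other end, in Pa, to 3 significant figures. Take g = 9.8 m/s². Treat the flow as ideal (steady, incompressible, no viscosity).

P₂ = 81200 Pa

The volume flow rate is constant, so v₂ = (A₁/A₂)v₁ = (123/37.2)·2.85 = 9.41 m/s.
Energy conservation along the streamline gives P₂ = P₁ − ½ρ(v₂² − v₁²) − ρg(h₂ − h₁).
P₂ = 1280000 + ½·13500·(2.85² − 9.41²) − 13500·9.8·(+4.96) = 1280000 + (-543000) − (656000) = 81200 Pa.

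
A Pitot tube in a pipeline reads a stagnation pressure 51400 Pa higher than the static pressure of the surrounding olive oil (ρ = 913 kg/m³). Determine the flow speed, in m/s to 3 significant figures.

Bernoulli between the free stream and the stagnation point: ½ρv² = P_stag − P_static.
v = √(2ΔP/ρ) = √(2·51400/913) = 10.6 m/s.

v ≈ 10.6 m/s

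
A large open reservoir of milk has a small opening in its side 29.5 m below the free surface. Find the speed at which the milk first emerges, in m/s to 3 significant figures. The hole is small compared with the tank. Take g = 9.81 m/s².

With the surface at rest and both surface and jet at atmospheric pressure, Bernoulli gives ρg h = ½ρv², so v = √(2gh) = √(2·9.81·29.5) = 24.1 m/s.

v ≈ 24.1 m/s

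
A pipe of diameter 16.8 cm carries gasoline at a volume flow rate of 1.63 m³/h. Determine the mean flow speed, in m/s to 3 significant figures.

Q = 1.63 m³/h = 0.000453 m³/s.
v = Q/A = 0.000453 / 0.0222 = 0.0204 m/s.

0.0204 m/s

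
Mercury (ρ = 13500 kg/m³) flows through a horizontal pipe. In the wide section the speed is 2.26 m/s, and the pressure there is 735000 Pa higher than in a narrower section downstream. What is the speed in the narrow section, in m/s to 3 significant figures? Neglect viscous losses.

Horizontal Bernoulli: P₁ + ½ρv₁² = P₂ + ½ρv₂², so v₂² = v₁² + 2(P₁ − P₂)/ρ.
v₂ = √(2.26² + 2·735000/13500) = √(5.11 + 109) = 10.7 m/s.

v₂ ≈ 10.7 m/s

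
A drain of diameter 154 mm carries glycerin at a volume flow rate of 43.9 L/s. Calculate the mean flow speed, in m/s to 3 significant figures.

Q = 43.9 L/s = 0.0439 m³/s.
v = Q/A = 0.0439 / 0.0186 = 2.36 m/s.

v = 2.36 m/s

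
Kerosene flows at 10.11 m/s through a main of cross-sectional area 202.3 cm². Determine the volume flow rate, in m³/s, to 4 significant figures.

Q = A·v = 0.02023 m² × 10.11 m/s = 0.2045 m³/s.

Q = 0.2045 m³/s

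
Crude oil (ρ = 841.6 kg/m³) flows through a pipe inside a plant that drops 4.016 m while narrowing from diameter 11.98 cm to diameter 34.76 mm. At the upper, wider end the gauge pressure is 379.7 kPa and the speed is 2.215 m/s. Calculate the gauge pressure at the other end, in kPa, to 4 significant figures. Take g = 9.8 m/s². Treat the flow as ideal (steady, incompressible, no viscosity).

Continuity gives A₁v₁ = A₂v₂, so v₂ = (112.7 cm²)/(9.490 cm²) × 2.215 m/s = 26.31 m/s.
Energy conservation along the streamline gives P₂ = P₁ − ½ρ(v₂² − v₁²) − ρg(h₂ − h₁).
P₂ = 379700 + ½·841.6·(2.215² − 26.31²) − 841.6·9.8·(−4.016) = 379700 + (-289200) − (-33120) = 123600 Pa.

P₂ = 123.6 kPa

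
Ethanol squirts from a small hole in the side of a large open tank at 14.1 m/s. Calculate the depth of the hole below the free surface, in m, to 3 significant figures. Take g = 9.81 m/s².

h ≈ 10.1 m

Inverting v = √(2gh) gives h = v² / 2g.
h = 14.1²/(2·9.81) = 199/19.62 = 10.1 m.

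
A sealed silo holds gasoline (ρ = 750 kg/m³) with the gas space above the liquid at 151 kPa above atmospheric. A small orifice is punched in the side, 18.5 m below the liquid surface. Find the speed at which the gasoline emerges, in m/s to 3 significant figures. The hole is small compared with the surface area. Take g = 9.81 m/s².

v = 27.7 m/s

Take point 1 at the surface (v₁ ≈ 0) and point 2 at the hole (at atmospheric pressure). Bernoulli: P₁ + ρg h = P_atm + ½ρv₂².
With P₁ − P_atm = 151000 Pa, v₂ = √(2gh + 2ΔP/ρ) = √(2·9.81·18.5 + 2·151000/750) = 27.7 m/s.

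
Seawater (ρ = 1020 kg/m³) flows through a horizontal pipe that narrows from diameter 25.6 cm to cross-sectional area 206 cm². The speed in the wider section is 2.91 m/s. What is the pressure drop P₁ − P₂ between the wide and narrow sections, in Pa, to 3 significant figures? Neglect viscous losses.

ΔP = 22600 Pa

Mass conservation (A₁v₁ = A₂v₂) gives v₂ = 2.91 × 515/206 = 7.27 m/s.
With no height change, Bernoulli's equation is P₁ + ½ρv₁² = P₂ + ½ρv₂².
P₁ − P₂ = ½·1020·(7.27² − 2.91²) = ½·1020·44.4 = 22600 Pa.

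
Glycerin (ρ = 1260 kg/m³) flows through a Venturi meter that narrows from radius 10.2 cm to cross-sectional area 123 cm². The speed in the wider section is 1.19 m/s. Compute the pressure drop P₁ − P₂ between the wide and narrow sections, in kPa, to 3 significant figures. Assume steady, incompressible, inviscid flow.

The volume flow rate is constant, so v₂ = (A₁/A₂)v₁ = (327/123)·1.19 = 3.16 m/s.
The pipe is horizontal, so Bernoulli reduces to P₁ + ½ρv₁² = P₂ + ½ρv₂².
P₁ − P₂ = ½·1260·(3.16² − 1.19²) = ½·1260·8.58 = 5410 Pa.

5.41 kPa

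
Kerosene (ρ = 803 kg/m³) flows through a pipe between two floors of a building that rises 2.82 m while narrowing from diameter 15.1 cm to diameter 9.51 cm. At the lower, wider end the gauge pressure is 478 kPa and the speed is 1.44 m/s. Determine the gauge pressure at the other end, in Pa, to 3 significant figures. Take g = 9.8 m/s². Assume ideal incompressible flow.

P₂ = 451000 Pa

By continuity, v₂ = v₁·A₁/A₂ = 1.44·(179/71.0) = 3.63 m/s.
Applying Bernoulli between the two ends and solving for P₂: P₂ = P₁ + ½ρ(v₁² − v₂²) − ρgΔh.
P₂ = 478000 + ½·803·(1.44² − 3.63²) − 803·9.8·(+2.82) = 478000 + (-4460) − (22200) = 451000 Pa.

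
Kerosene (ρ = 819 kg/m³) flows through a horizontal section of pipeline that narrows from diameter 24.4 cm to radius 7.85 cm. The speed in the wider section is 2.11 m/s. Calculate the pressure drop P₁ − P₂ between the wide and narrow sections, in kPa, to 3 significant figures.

The volume flow rate is constant, so v₂ = (A₁/A₂)v₁ = (468/194)·2.11 = 5.10 m/s.
The pipe is horizontal, so Bernoulli reduces to P₁ + ½ρv₁² = P₂ + ½ρv₂².
P₁ − P₂ = ½·819·(5.10² − 2.11²) = ½·819·21.5 = 8810 Pa.

8.81 kPa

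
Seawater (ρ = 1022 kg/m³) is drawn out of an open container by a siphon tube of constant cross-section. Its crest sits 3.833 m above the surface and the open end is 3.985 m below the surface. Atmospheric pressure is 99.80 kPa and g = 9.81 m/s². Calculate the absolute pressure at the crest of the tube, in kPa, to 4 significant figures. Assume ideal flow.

P_top = 21.42 kPa

Bernoulli surface→outlet gives ½v² = g·h_out, so v = √(2·9.81·3.985) = 8.842 m/s.
With constant cross-section the crest speed equals v; applying Bernoulli from the surface up to the crest, P_top = P_atm − ½ρv² − ρg·h_top.
P_top = 99800 − ½·1022·8.842² − 1022·9.81·3.833 = 21420 Pa.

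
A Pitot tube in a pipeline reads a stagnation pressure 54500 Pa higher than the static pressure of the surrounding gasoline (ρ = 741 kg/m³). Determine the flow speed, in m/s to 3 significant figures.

Bernoulli between the free stream and the stagnation point: ½ρv² = P_stag − P_static.
v = √(2ΔP/ρ) = √(2·54500/741) = 12.1 m/s.

v ≈ 12.1 m/s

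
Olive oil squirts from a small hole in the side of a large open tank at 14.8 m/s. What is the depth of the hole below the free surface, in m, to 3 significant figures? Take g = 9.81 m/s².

For a small hole in a large open tank, ½v² = gh, giving h = v²/(2g).
h = 14.8²/(2·9.81) = 219/19.62 = 11.2 m.

11.2 m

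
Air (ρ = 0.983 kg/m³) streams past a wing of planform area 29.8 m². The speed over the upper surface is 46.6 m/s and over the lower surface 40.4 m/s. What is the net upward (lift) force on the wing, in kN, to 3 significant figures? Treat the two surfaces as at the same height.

With equal heights on the two surfaces, Bernoulli gives P_lower − P_upper = ½ρ(v_upper² − v_lower²).
ΔP = ½·0.983·(46.6² − 40.4²) = 265 Pa.
Lift = ΔP · A = 265 × 29.8 = 7900 N.

7.90 kN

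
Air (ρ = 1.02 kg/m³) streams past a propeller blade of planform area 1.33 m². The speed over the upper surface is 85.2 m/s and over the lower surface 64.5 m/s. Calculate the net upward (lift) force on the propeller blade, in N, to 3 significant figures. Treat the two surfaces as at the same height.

From P + ½ρv² = const at equal height, P_low − P_up = ½ρ(v_up² − v_low²).
ΔP = ½·1.02·(85.2² − 64.5²) = 1580 Pa.
Lift = ΔP · A = 1580 × 1.33 = 2100 N.

F = 2100 N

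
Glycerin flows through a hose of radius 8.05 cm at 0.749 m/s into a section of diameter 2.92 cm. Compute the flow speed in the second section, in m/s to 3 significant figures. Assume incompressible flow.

The volume flow rate is constant, so v₂ = (A₁/A₂)v₁ = (204/6.70)·0.749 = 22.8 m/s.

22.8 m/s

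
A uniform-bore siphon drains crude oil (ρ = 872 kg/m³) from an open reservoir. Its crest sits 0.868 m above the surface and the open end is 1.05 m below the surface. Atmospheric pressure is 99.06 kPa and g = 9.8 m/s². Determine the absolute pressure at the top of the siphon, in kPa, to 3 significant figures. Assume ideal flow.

Bernoulli surface→outlet gives ½v² = g·h_out, so v = √(2·9.8·1.05) = 4.54 m/s.
The bore is uniform, so the speed at the crest is the same v. Bernoulli surface→crest: P_atm = P_top + ½ρv² + ρg·h_top.
P_top = 99060 − ½·872·4.54² − 872·9.8·0.868 = 82700 Pa.

P_top ≈ 82.7 kPa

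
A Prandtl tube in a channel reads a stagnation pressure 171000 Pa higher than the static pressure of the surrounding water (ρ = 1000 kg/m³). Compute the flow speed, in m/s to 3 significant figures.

The dynamic pressure equals the rise in static pressure at the stagnation point: ΔP = ½ρv².
v = √(2ΔP/ρ) = √(2·171000/1000) = 18.5 m/s.

18.5 m/s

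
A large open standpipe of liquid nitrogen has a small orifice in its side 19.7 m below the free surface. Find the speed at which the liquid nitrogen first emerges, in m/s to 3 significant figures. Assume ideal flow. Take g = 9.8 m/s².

v ≈ 19.6 m/s

Bernoulli from surface to hole (P equal, v_surface ≈ 0): v = √(2gh) = √(2×9.8×19.7) = 19.6 m/s.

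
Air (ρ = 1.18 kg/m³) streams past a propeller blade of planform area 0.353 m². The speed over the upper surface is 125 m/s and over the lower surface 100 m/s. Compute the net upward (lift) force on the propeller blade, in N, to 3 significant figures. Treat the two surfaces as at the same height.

F = 1170 N

From P + ½ρv² = const at equal height, P_low − P_up = ½ρ(v_up² − v_low²).
ΔP = ½·1.18·(125² − 100²) = 3320 Pa.
Lift = ΔP · A = 3320 × 0.353 = 1170 N.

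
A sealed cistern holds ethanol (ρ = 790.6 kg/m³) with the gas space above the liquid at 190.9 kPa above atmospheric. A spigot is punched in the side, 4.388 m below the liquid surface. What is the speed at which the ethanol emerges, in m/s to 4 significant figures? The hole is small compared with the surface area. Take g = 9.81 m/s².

Take point 1 at the surface (v₁ ≈ 0) and point 2 at the hole (at atmospheric pressure). Bernoulli: P₁ + ρg h = P_atm + ½ρv₂².
With P₁ − P_atm = 190900 Pa, v₂ = √(2gh + 2ΔP/ρ) = √(2·9.81·4.388 + 2·190900/790.6) = 23.85 m/s.

v ≈ 23.85 m/s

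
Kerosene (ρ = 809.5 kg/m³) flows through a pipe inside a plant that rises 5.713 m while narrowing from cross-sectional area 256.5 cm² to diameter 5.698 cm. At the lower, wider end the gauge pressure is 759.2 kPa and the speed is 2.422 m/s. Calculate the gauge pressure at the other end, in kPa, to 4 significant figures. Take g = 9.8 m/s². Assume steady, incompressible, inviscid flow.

Continuity gives A₁v₁ = A₂v₂, so v₂ = (256.5 cm²)/(25.50 cm²) × 2.422 m/s = 24.36 m/s.
Bernoulli: P₁ + ½ρv₁² + ρg h₁ = P₂ + ½ρv₂² + ρg h₂, so P₂ = P₁ + ½ρ(v₁² − v₂²) − ρg(h₂ − h₁).
P₂ = 759200 + ½·809.5·(2.422² − 24.36²) − 809.5·9.8·(+5.713) = 759200 + (-237900) − (45320) = 476000 Pa.

P₂ ≈ 476.0 kPa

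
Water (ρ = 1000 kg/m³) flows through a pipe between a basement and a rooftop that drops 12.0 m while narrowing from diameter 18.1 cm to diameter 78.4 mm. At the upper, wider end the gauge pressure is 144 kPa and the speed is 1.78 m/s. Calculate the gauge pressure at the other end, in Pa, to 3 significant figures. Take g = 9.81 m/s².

P₂ = 218000 Pa

Mass conservation (A₁v₁ = A₂v₂) gives v₂ = 1.78 × 257/48.3 = 9.49 m/s.
Energy conservation along the streamline gives P₂ = P₁ − ½ρ(v₂² − v₁²) − ρg(h₂ − h₁).
P₂ = 144000 + ½·1000·(1.78² − 9.49²) − 1000·9.81·(−12.0) = 144000 + (-43400) − (-118000) = 218000 Pa.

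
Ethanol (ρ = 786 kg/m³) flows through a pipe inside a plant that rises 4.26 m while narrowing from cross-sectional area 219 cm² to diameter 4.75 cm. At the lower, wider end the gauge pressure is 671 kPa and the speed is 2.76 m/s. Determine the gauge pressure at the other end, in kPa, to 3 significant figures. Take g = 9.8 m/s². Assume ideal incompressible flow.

Continuity gives A₁v₁ = A₂v₂, so v₂ = (219 cm²)/(17.7 cm²) × 2.76 m/s = 34.1 m/s.
Applying Bernoulli between the two ends and solving for P₂: P₂ = P₁ + ½ρ(v₁² − v₂²) − ρgΔh.
P₂ = 671000 + ½·786·(2.76² − 34.1²) − 786·9.8·(+4.26) = 671000 + (-454000) − (32800) = 184000 Pa.

P₂ ≈ 184 kPa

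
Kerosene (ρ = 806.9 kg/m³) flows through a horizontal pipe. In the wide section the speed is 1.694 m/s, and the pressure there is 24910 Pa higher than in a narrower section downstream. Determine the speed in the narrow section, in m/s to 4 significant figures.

Along the level pipe P + ½ρv² is conserved, hence v₂² = v₁² + 2(P₁ − P₂)/ρ.
v₂ = √(1.694² + 2·24910/806.9) = √(2.870 + 61.74) = 8.038 m/s.

v₂ = 8.038 m/s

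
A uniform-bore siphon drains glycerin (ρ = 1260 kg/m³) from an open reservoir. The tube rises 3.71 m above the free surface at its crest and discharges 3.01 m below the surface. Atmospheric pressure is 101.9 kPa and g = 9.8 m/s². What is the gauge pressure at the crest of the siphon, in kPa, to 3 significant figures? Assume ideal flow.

P_gauge ≈ -83.0 kPa

The outlet speed comes from Torricelli: v = √(2g·3.01) = 7.68 m/s.
Continuity keeps v the same throughout the tube; from surface to crest, P_atm + 0 = P_top + ½ρv² + ρg·h_top.
P_top = 101900 − ½·1260·7.68² − 1260·9.8·3.71 = 18900 Pa. So P_gauge = P_top − P_atm = -83000 Pa.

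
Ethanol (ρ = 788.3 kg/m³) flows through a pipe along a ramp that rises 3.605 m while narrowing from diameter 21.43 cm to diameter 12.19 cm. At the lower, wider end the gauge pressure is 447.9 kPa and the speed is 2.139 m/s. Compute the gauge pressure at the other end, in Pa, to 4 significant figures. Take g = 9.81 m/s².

P₂ ≈ 404600 Pa

Continuity gives A₁v₁ = A₂v₂, so v₂ = (360.7 cm²)/(116.7 cm²) × 2.139 m/s = 6.611 m/s.
Applying Bernoulli between the two ends and solving for P₂: P₂ = P₁ + ½ρ(v₁² − v₂²) − ρgΔh.
P₂ = 447900 + ½·788.3·(2.139² − 6.611²) − 788.3·9.81·(+3.605) = 447900 + (-15420) − (27880) = 404600 Pa.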